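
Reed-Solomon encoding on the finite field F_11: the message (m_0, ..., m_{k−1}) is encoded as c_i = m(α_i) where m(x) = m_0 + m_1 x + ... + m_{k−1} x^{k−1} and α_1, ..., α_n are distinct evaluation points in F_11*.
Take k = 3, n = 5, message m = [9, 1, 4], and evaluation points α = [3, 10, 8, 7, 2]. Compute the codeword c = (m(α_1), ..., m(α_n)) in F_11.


c = [4, 1, 9, 3, 5]

Message polynomial: m(x) = 9 + 1·x + 4·x^2 (mod 11).
For each evaluation point α_i, compute m(α_i) mod 11:
  α_1 = 3: Horner steps 4 → 2 → 4, so m(3) = 4.
  α_2 = 10: Horner steps 4 → 8 → 1, so m(10) = 1.
  α_3 = 8: Horner steps 4 → 0 → 9, so m(8) = 9.
  α_4 = 7: Horner steps 4 → 7 → 3, so m(7) = 3.
  α_5 = 2: Horner steps 4 → 9 → 5, so m(2) = 5.
Codeword c = [4, 1, 9, 3, 5] ∈ F_11^5.


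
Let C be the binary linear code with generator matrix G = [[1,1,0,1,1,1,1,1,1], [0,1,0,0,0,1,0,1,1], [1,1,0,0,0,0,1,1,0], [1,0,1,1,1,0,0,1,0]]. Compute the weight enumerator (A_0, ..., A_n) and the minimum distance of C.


Weight distribution: A_0 = 1, A_3 = 2, A_4 = 6, A_5 = 4, A_7 = 2, A_8 = 1. Minimum distance d = 3.

Enumerate all 2^4 = 16 messages m ∈ F_2^4.
For each, compute codeword c = mG in F_2^9, then tally its weight.
  m = 0000 → c = 000000000, weight = 0.
  m = 1000 → c = 110111111, weight = 8.
  m = 0100 → c = 010001011, weight = 4.
  m = 1100 → c = 100110100, weight = 4.
  m = 0010 → c = 110000110, weight = 4.
  m = 1010 → c = 000111001, weight = 4.
  m = 0110 → c = 100001101, weight = 4.
  m = 1110 → c = 010110010, weight = 4.
  m = 0001 → c = 101110010, weight = 5.
  m = 1001 → c = 011001101, weight = 5.
  m = 0101 → c = 111111001, weight = 7.
  m = 1101 → c = 001000110, weight = 3.
  m = 0011 → c = 011110100, weight = 5.
  m = 1011 → c = 101001011, weight = 5.
  m = 0111 → c = 001111111, weight = 7.
  m = 1111 → c = 111000000, weight = 3.
Tally weights:
  weight 0: 1 codewords.
  weight 3: 2 codewords.
  weight 4: 6 codewords.
  weight 5: 4 codewords.
  weight 7: 2 codewords.
  weight 8: 1 codewords.
Minimum distance d = smallest w > 0 with A_w > 0 = 3.
Sanity: Σ A_w = 16 = 2^4 = 16 ✓.


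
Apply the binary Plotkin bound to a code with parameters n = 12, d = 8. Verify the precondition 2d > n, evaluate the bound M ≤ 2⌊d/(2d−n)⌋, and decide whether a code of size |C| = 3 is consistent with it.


Plotkin bound M ≤ 4; given |C| = 3 ≤ bound (satisfied).

Check applicability: 2d = 16, n = 12.
2d − n = 4 > 0, so Plotkin applies.
Compute d/(2d−n) = 8/4 ≈ 2.0000.
⌊d/(2d−n)⌋ = 2.
Plotkin bound: M ≤ 2·2 = 4.
Given |C| = 3, check: satisfied.
This |C| is below the Plotkin bound.


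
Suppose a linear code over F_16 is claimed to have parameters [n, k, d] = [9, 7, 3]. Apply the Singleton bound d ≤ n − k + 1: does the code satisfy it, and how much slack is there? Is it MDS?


Singleton RHS = n − k + 1 = 3, slack = 0, bound satisfied, MDS.

Singleton bound: d ≤ n − k + 1.
Here n = 9, k = 7, so n − k + 1 = 3.
Given d = 3, check d ≤ 3: YES.
Slack = (n − k + 1) − d = 0.
The code is MDS (slack = 0).
Description: the claimed parameters are [9, 7, 3]_16; such a code would be MDS (meets Singleton bound).


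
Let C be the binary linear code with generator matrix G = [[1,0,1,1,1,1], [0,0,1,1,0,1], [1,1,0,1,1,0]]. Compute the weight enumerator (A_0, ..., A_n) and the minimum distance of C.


Weight distribution: A_0 = 1, A_2 = 2, A_3 = 2, A_4 = 1, A_5 = 2. Minimum distance d = 2.

Enumerate all 2^3 = 8 messages m ∈ F_2^3.
For each, compute codeword c = mG in F_2^6, then tally its weight.
  m = 000 → c = 000000, weight = 0.
  m = 100 → c = 101111, weight = 5.
  m = 010 → c = 001101, weight = 3.
  m = 110 → c = 100010, weight = 2.
  m = 001 → c = 110110, weight = 4.
  m = 101 → c = 011001, weight = 3.
  m = 011 → c = 111011, weight = 5.
  m = 111 → c = 010100, weight = 2.
Tally weights:
  weight 0: 1 codewords.
  weight 2: 2 codewords.
  weight 3: 2 codewords.
  weight 4: 1 codewords.
  weight 5: 2 codewords.
Minimum distance d = smallest w > 0 with A_w > 0 = 2.
Sanity: Σ A_w = 8 = 2^3 = 8 ✓.


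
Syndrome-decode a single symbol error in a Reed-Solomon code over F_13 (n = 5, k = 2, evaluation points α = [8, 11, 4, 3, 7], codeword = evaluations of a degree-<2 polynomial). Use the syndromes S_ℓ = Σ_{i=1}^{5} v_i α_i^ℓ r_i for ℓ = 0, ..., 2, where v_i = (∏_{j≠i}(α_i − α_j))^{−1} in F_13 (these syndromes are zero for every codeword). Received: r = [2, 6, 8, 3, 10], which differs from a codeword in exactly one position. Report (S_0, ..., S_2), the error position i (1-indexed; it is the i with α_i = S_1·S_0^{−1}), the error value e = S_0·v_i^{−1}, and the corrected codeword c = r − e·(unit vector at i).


S = (6, 1, 11), error at position 2, error magnitude e = 2, c = [2, 4, 8, 3, 10].

Step 1: column multipliers v_i = (∏_{j≠i}(α_i − α_j))^{−1} mod 13.
  i = 1 (α = 8): (8−11)(8−4)(8−3)(8−7) = (−3)·4·5·1 = −60 ≡ 5, so v_1 = 5^{−1} = 8 (mod 13).
  i = 2 (α = 11): (11−8)(11−4)(11−3)(11−7) = 3·7·8·4 = 672 ≡ 9, so v_2 = 9^{−1} = 3 (mod 13).
  i = 3 (α = 4): (4−8)(4−11)(4−3)(4−7) = (−4)·(−7)·1·(−3) = −84 ≡ 7, so v_3 = 7^{−1} = 2 (mod 13).
  i = 4 (α = 3): (3−8)(3−11)(3−4)(3−7) = (−5)·(−8)·(−1)·(−4) = 160 ≡ 4, so v_4 = 4^{−1} = 10 (mod 13).
  i = 5 (α = 7): (7−8)(7−11)(7−4)(7−3) = (−1)·(−4)·3·4 = 48 ≡ 9, so v_5 = 9^{−1} = 3 (mod 13).
  v = [8, 3, 2, 10, 3].
Step 2: syndromes of r = [2, 6, 8, 3, 10] (all sums mod 13).
  S_0 = Σ v_i r_i = 8·2 + 3·6 + 2·8 + 10·3 + 3·10 = 110 ≡ 6.
  S_1 = Σ v_i α_i r_i = 8·8·2 + 3·11·6 + 2·4·8 + 10·3·3 + 3·7·10 = 690 ≡ 1.
  α_i^2 mod 13 = [12, 4, 3, 9, 10].
  S_2 = Σ v_i α_i^2 r_i = 8·12·2 + 3·4·6 + 2·3·8 + 10·9·3 + 3·10·10 = 882 ≡ 11.
  S = (6, 1, 11) ≠ 0, so r is not a codeword (an error is present).
Step 3: locate the error. For a single error e at position i, S_ℓ = v_i·e·α_i^ℓ, so α_err = S_1/S_0.
  S_0^{−1} = 6^{−1} = 11 (mod 13), so α_err = 1·11 = 11 ≡ 11 = α_2. Error position i = 2.
  Consistency check: S_2/S_1 = 11·1 = 11 ≡ 11 = α_err ✓ (single-error assumption holds).
Step 4: error magnitude e = S_0/v_2 = S_0·∏_{j≠2}(α_2 − α_j) = 6·9 = 54 ≡ 2 (mod 13).
Step 5: correct position 2: c_2 = r_2 − e = 6 − 2 ≡ 4 (mod 13). Hence c = [2, 4, 8, 3, 10].
  Check: interpolating c through the α_i gives m(x) = 1 + 5·x (degree < 2) with m(α_i) = c_i for every i, so c is indeed a codeword.


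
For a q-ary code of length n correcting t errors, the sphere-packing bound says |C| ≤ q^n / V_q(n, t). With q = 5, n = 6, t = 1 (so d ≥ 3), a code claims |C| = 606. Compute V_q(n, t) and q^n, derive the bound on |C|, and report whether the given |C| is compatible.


V_q(n, t) = 25, q^n = 15625, Hamming bound = 625, |C| = 606 ≤ bound (satisfied).

Step 1: Compute V_q(n, t) = Σ_{j=0}^1 C(n, j) (q−1)^j.
  j = 0: C(6,0)·(4)^0 = 1·1 = 1.
  j = 1: C(6,1)·(4)^1 = 6·4 = 24.
  V_q(n, t) = 1 + 24 = 25.
Step 2: q^n = 5^6 = 15625.
Step 3: Hamming bound ⌊q^n / V_q(n,t)⌋ = ⌊15625/25⌋ = 625.
Step 4: Compare |C| = 606 to 625: satisfied.
The claimed |C| lies below the Hamming bound.


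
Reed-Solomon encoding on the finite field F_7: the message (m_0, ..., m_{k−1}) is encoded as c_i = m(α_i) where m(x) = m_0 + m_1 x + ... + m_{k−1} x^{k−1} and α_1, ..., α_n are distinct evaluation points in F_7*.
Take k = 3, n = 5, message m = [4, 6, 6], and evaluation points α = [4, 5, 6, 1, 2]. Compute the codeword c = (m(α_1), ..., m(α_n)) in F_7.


c = [5, 2, 4, 2, 5]

Message polynomial: m(x) = 4 + 6·x + 6·x^2 (mod 7).
For each evaluation point α_i, compute m(α_i) mod 7:
  α_1 = 4: Horner steps 6 → 2 → 5, so m(4) = 5.
  α_2 = 5: Horner steps 6 → 1 → 2, so m(5) = 2.
  α_3 = 6: Horner steps 6 → 0 → 4, so m(6) = 4.
  α_4 = 1: Horner steps 6 → 5 → 2, so m(1) = 2.
  α_5 = 2: Horner steps 6 → 4 → 5, so m(2) = 5.
Codeword c = [5, 2, 4, 2, 5] ∈ F_7^5.


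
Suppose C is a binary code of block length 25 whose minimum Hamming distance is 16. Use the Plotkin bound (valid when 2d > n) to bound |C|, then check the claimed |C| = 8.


Plotkin bound M ≤ 4; given |C| = 8 > bound (violated).

Check applicability: 2d = 32, n = 25.
2d − n = 7 > 0, so Plotkin applies.
Compute d/(2d−n) = 16/7 ≈ 2.2857.
⌊d/(2d−n)⌋ = 2.
Plotkin bound: M ≤ 2·2 = 4.
Given |C| = 8, check: VIOLATED.
This |C| is above the Plotkin bound, so no binary code with n = 25, d = 16 and 8 codewords exists.


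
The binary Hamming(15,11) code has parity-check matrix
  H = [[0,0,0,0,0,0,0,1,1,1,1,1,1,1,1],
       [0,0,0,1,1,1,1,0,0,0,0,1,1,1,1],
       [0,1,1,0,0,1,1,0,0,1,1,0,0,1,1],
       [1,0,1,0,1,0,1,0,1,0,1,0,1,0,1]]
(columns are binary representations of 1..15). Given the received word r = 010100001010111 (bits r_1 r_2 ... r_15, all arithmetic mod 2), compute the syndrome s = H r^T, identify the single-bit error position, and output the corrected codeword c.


s = (1, 0, 0, 0)^T, error position = 8, corrected codeword c = 010100011010111

Compute s = H r^T mod 2 one row at a time:
  s_1 = 0 + 1 + 0 + 1 + 0 + 1 + 1 + 1 = 5 ≡ 1 (mod 2).
  s_2 = 1 + 0 + 0 + 0 + 0 + 1 + 1 + 1 = 4 ≡ 0 (mod 2).
  s_3 = 1 + 0 + 0 + 0 + 0 + 1 + 1 + 1 = 4 ≡ 0 (mod 2).
  s_4 = 0 + 0 + 0 + 0 + 1 + 1 + 1 + 1 = 4 ≡ 0 (mod 2).
s = (1, 0, 0, 0)^T — this equals column 8 of H (binary 1000), so error is at position 8.
Correct: flip bit 8 of r = 010100001010111 to get c = 010100011010111.


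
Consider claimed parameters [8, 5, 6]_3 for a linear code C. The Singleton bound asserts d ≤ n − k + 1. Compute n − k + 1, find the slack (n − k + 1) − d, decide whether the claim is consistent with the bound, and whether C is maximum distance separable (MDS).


Singleton RHS = n − k + 1 = 4, slack = -2, bound violated (no such code; not MDS).

Singleton bound: d ≤ n − k + 1.
Here n = 8, k = 5, so n − k + 1 = 4.
Given d = 6, check d ≤ 4: NO.
Slack = (n − k + 1) − d = -2.
The slack is negative: d = 6 exceeds n − k + 1 = 4 by 2, so the Singleton bound is violated and no linear [8, 5, 6]_3 code can exist. In particular it is not MDS (MDS requires d = n − k + 1 exactly).
Description: the claimed parameters are [8, 5, 6]_3; such a code would be impossible (violates the Singleton bound).


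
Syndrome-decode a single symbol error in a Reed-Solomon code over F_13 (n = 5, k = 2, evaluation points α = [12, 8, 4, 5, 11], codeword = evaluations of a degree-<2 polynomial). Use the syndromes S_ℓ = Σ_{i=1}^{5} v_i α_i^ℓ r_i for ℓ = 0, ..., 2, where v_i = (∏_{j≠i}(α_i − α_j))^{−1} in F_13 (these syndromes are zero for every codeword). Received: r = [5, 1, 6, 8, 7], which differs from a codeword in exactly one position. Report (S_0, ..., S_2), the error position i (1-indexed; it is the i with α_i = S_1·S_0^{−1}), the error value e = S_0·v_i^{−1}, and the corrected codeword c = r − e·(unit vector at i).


S = (3, 10, 3), error at position 1, error magnitude e = 9, c = [9, 1, 6, 8, 7].

Step 1: column multipliers v_i = (∏_{j≠i}(α_i − α_j))^{−1} mod 13.
  i = 1 (α = 12): (12−8)(12−4)(12−5)(12−11) = 4·8·7·1 = 224 ≡ 3, so v_1 = 3^{−1} = 9 (mod 13).
  i = 2 (α = 8): (8−12)(8−4)(8−5)(8−11) = (−4)·4·3·(−3) = 144 ≡ 1, so v_2 = 1^{−1} = 1 (mod 13).
  i = 3 (α = 4): (4−12)(4−8)(4−5)(4−11) = (−8)·(−4)·(−1)·(−7) = 224 ≡ 3, so v_3 = 3^{−1} = 9 (mod 13).
  i = 4 (α = 5): (5−12)(5−8)(5−4)(5−11) = (−7)·(−3)·1·(−6) = −126 ≡ 4, so v_4 = 4^{−1} = 10 (mod 13).
  i = 5 (α = 11): (11−12)(11−8)(11−4)(11−5) = (−1)·3·7·6 = −126 ≡ 4, so v_5 = 4^{−1} = 10 (mod 13).
  v = [9, 1, 9, 10, 10].
Step 2: syndromes of r = [5, 1, 6, 8, 7] (all sums mod 13).
  S_0 = Σ v_i r_i = 9·5 + 1·1 + 9·6 + 10·8 + 10·7 = 250 ≡ 3.
  S_1 = Σ v_i α_i r_i = 9·12·5 + 1·8·1 + 9·4·6 + 10·5·8 + 10·11·7 = 1934 ≡ 10.
  α_i^2 mod 13 = [1, 12, 3, 12, 4].
  S_2 = Σ v_i α_i^2 r_i = 9·1·5 + 1·12·1 + 9·3·6 + 10·12·8 + 10·4·7 = 1459 ≡ 3.
  S = (3, 10, 3) ≠ 0, so r is not a codeword (an error is present).
Step 3: locate the error. For a single error e at position i, S_ℓ = v_i·e·α_i^ℓ, so α_err = S_1/S_0.
  S_0^{−1} = 3^{−1} = 9 (mod 13), so α_err = 10·9 = 90 ≡ 12 = α_1. Error position i = 1.
  Consistency check: S_2/S_1 = 3·4 = 12 ≡ 12 = α_err ✓ (single-error assumption holds).
Step 4: error magnitude e = S_0/v_1 = S_0·∏_{j≠1}(α_1 − α_j) = 3·3 = 9 ≡ 9 (mod 13).
Step 5: correct position 1: c_1 = r_1 − e = 5 − 9 ≡ 9 (mod 13). Hence c = [9, 1, 6, 8, 7].
  Check: interpolating c through the α_i gives m(x) = 11 + 2·x (degree < 2) with m(α_i) = c_i for every i, so c is indeed a codeword.


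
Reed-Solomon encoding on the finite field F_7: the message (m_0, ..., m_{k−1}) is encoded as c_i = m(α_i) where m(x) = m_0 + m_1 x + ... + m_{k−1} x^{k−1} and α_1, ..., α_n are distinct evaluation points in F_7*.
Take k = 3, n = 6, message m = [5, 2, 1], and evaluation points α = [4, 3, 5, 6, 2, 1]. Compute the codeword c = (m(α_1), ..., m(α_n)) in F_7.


c = [1, 6, 5, 4, 6, 1]

Message polynomial: m(x) = 5 + 2·x + 1·x^2 (mod 7).
For each evaluation point α_i, compute m(α_i) mod 7:
  α_1 = 4: Horner steps 1 → 6 → 1, so m(4) = 1.
  α_2 = 3: Horner steps 1 → 5 → 6, so m(3) = 6.
  α_3 = 5: Horner steps 1 → 0 → 5, so m(5) = 5.
  α_4 = 6: Horner steps 1 → 1 → 4, so m(6) = 4.
  α_5 = 2: Horner steps 1 → 4 → 6, so m(2) = 6.
  α_6 = 1: Horner steps 1 → 3 → 1, so m(1) = 1.
Codeword c = [1, 6, 5, 4, 6, 1] ∈ F_7^6.


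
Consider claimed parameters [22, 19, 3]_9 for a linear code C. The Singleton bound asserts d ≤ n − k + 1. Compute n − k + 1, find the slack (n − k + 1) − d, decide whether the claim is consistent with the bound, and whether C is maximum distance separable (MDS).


Singleton RHS = n − k + 1 = 4, slack = 1, bound satisfied, not MDS.

Singleton bound: d ≤ n − k + 1.
Here n = 22, k = 19, so n − k + 1 = 4.
Given d = 3, check d ≤ 4: YES.
Slack = (n − k + 1) − d = 1.
The code is NOT MDS (slack = 1 > 0).
Description: the claimed parameters are [22, 19, 3]_9; such a code would be non-MDS.


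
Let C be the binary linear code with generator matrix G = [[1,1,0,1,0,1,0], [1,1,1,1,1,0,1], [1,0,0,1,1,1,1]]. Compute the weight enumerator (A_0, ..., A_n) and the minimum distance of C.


Weight distribution: A_0 = 1, A_3 = 3, A_4 = 2, A_5 = 1, A_6 = 1. Minimum distance d = 3.

Enumerate all 2^3 = 8 messages m ∈ F_2^3.
For each, compute codeword c = mG in F_2^7, then tally its weight.
  m = 000 → c = 0000000, weight = 0.
  m = 100 → c = 1101010, weight = 4.
  m = 010 → c = 1111101, weight = 6.
  m = 110 → c = 0010111, weight = 4.
  m = 001 → c = 1001111, weight = 5.
  m = 101 → c = 0100101, weight = 3.
  m = 011 → c = 0110010, weight = 3.
  m = 111 → c = 1011000, weight = 3.
Tally weights:
  weight 0: 1 codewords.
  weight 3: 3 codewords.
  weight 4: 2 codewords.
  weight 5: 1 codewords.
  weight 6: 1 codewords.
Minimum distance d = smallest w > 0 with A_w > 0 = 3.
Sanity: Σ A_w = 8 = 2^3 = 8 ✓.


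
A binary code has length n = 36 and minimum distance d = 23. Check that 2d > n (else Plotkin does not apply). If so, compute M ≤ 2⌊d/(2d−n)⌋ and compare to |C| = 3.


Plotkin bound M ≤ 4; given |C| = 3 ≤ bound (satisfied).

Check applicability: 2d = 46, n = 36.
2d − n = 10 > 0, so Plotkin applies.
Compute d/(2d−n) = 23/10 ≈ 2.3000.
⌊d/(2d−n)⌋ = 2.
Plotkin bound: M ≤ 2·2 = 4.
Given |C| = 3, check: satisfied.
This |C| is below the Plotkin bound.


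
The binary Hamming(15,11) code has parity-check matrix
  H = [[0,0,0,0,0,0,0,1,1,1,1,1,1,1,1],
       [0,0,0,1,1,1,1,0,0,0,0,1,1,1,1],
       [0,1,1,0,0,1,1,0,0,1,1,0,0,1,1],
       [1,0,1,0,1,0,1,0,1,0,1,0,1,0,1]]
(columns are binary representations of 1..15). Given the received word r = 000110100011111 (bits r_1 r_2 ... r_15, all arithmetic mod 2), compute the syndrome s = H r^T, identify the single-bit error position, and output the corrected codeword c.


s = (1, 1, 0, 1)^T, error position = 13, corrected codeword c = 000110100011011

Compute s = H r^T mod 2 one row at a time:
  s_1 = 0 + 0 + 0 + 1 + 1 + 1 + 1 + 1 = 5 ≡ 1 (mod 2).
  s_2 = 1 + 1 + 0 + 1 + 1 + 1 + 1 + 1 = 7 ≡ 1 (mod 2).
  s_3 = 0 + 0 + 0 + 1 + 0 + 1 + 1 + 1 = 4 ≡ 0 (mod 2).
  s_4 = 0 + 0 + 1 + 1 + 0 + 1 + 1 + 1 = 5 ≡ 1 (mod 2).
s = (1, 1, 0, 1)^T — this equals column 13 of H (binary 1101), so error is at position 13.
Correct: flip bit 13 of r = 000110100011111 to get c = 000110100011011.


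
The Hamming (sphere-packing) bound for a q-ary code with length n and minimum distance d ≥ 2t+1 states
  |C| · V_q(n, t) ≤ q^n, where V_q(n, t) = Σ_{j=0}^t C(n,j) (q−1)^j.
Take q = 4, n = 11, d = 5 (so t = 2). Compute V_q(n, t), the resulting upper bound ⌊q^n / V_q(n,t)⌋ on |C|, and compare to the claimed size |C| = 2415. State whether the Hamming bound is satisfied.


V_q(n, t) = 529, q^n = 4194304, Hamming bound = 7928, |C| = 2415 ≤ bound (satisfied).

Step 1: Compute V_q(n, t) = Σ_{j=0}^2 C(n, j) (q−1)^j.
  j = 0: C(11,0)·(3)^0 = 1·1 = 1.
  j = 1: C(11,1)·(3)^1 = 11·3 = 33.
  j = 2: C(11,2)·(3)^2 = 55·9 = 495.
  V_q(n, t) = 1 + 33 + 495 = 529.
Step 2: q^n = 4^11 = 4194304.
Step 3: Hamming bound ⌊q^n / V_q(n,t)⌋ = ⌊4194304/529⌋ = 7928.
Step 4: Compare |C| = 2415 to 7928: satisfied.
The claimed |C| lies below the Hamming bound.


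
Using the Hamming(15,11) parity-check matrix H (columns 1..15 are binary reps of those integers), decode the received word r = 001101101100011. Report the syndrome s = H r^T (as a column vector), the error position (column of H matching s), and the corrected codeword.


s = (0, 1, 0, 0)^T, error position = 4, corrected codeword c = 001001101100011

Compute s = H r^T mod 2 one row at a time:
  s_1 = 0 + 1 + 1 + 0 + 0 + 0 + 1 + 1 = 4 ≡ 0 (mod 2).
  s_2 = 1 + 0 + 1 + 1 + 0 + 0 + 1 + 1 = 5 ≡ 1 (mod 2).
  s_3 = 0 + 1 + 1 + 1 + 1 + 0 + 1 + 1 = 6 ≡ 0 (mod 2).
  s_4 = 0 + 1 + 0 + 1 + 1 + 0 + 0 + 1 = 4 ≡ 0 (mod 2).
s = (0, 1, 0, 0)^T — this equals column 4 of H (binary 0100), so error is at position 4.
Correct: flip bit 4 of r = 001101101100011 to get c = 001001101100011.


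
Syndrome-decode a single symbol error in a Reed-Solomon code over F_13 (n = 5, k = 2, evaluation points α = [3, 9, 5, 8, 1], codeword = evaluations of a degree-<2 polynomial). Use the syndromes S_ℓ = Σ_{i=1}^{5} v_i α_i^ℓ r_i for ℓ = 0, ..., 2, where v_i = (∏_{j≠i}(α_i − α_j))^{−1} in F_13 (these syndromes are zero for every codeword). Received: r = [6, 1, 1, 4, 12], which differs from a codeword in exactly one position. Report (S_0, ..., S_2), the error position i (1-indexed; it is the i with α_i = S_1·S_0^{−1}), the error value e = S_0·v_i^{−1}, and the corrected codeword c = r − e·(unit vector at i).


S = (8, 1, 5), error at position 3, error magnitude e = 1, c = [6, 1, 0, 4, 12].

Step 1: column multipliers v_i = (∏_{j≠i}(α_i − α_j))^{−1} mod 13.
  i = 1 (α = 3): (3−9)(3−5)(3−8)(3−1) = (−6)·(−2)·(−5)·2 = −120 ≡ 10, so v_1 = 10^{−1} = 4 (mod 13).
  i = 2 (α = 9): (9−3)(9−5)(9−8)(9−1) = 6·4·1·8 = 192 ≡ 10, so v_2 = 10^{−1} = 4 (mod 13).
  i = 3 (α = 5): (5−3)(5−9)(5−8)(5−1) = 2·(−4)·(−3)·4 = 96 ≡ 5, so v_3 = 5^{−1} = 8 (mod 13).
  i = 4 (α = 8): (8−3)(8−9)(8−5)(8−1) = 5·(−1)·3·7 = −105 ≡ 12, so v_4 = 12^{−1} = 12 (mod 13).
  i = 5 (α = 1): (1−3)(1−9)(1−5)(1−8) = (−2)·(−8)·(−4)·(−7) = 448 ≡ 6, so v_5 = 6^{−1} = 11 (mod 13).
  v = [4, 4, 8, 12, 11].
Step 2: syndromes of r = [6, 1, 1, 4, 12] (all sums mod 13).
  S_0 = Σ v_i r_i = 4·6 + 4·1 + 8·1 + 12·4 + 11·12 = 216 ≡ 8.
  S_1 = Σ v_i α_i r_i = 4·3·6 + 4·9·1 + 8·5·1 + 12·8·4 + 11·1·12 = 664 ≡ 1.
  α_i^2 mod 13 = [9, 3, 12, 12, 1].
  S_2 = Σ v_i α_i^2 r_i = 4·9·6 + 4·3·1 + 8·12·1 + 12·12·4 + 11·1·12 = 1032 ≡ 5.
  S = (8, 1, 5) ≠ 0, so r is not a codeword (an error is present).
Step 3: locate the error. For a single error e at position i, S_ℓ = v_i·e·α_i^ℓ, so α_err = S_1/S_0.
  S_0^{−1} = 8^{−1} = 5 (mod 13), so α_err = 1·5 = 5 ≡ 5 = α_3. Error position i = 3.
  Consistency check: S_2/S_1 = 5·1 = 5 ≡ 5 = α_err ✓ (single-error assumption holds).
Step 4: error magnitude e = S_0/v_3 = S_0·∏_{j≠3}(α_3 − α_j) = 8·5 = 40 ≡ 1 (mod 13).
Step 5: correct position 3: c_3 = r_3 − e = 1 − 1 ≡ 0 (mod 13). Hence c = [6, 1, 0, 4, 12].
  Check: interpolating c through the α_i gives m(x) = 2 + 10·x (degree < 2) with m(α_i) = c_i for every i, so c is indeed a codeword.


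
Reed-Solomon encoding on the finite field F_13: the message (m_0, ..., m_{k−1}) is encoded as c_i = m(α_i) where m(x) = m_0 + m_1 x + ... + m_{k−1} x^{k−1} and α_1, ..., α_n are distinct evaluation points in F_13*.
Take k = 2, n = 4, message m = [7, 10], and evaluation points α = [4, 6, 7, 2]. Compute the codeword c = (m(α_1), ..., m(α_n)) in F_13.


c = [8, 2, 12, 1]

Message polynomial: m(x) = 7 + 10·x (mod 13).
For each evaluation point α_i, compute m(α_i) mod 13:
  α_1 = 4: Horner steps 10 → 8, so m(4) = 8.
  α_2 = 6: Horner steps 10 → 2, so m(6) = 2.
  α_3 = 7: Horner steps 10 → 12, so m(7) = 12.
  α_4 = 2: Horner steps 10 → 1, so m(2) = 1.
Codeword c = [8, 2, 12, 1] ∈ F_13^4.


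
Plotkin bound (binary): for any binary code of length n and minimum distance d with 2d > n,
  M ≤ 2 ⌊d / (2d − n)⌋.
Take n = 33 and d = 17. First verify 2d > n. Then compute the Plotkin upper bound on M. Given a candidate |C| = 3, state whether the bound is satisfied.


Plotkin bound M ≤ 34; given |C| = 3 ≤ bound (satisfied).

Check applicability: 2d = 34, n = 33.
2d − n = 1 > 0, so Plotkin applies.
Compute d/(2d−n) = 17/1 ≈ 17.0000.
⌊d/(2d−n)⌋ = 17.
Plotkin bound: M ≤ 2·17 = 34.
Given |C| = 3, check: satisfied.
This |C| is below the Plotkin bound.


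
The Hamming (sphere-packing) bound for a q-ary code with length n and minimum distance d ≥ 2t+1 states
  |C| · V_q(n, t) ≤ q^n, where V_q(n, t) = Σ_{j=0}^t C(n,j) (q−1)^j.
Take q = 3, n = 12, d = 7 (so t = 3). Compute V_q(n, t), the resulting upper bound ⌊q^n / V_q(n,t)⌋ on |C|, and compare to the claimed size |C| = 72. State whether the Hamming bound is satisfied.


V_q(n, t) = 2049, q^n = 531441, Hamming bound = 259, |C| = 72 ≤ bound (satisfied).

Step 1: Compute V_q(n, t) = Σ_{j=0}^3 C(n, j) (q−1)^j.
  j = 0: C(12,0)·(2)^0 = 1·1 = 1.
  j = 1: C(12,1)·(2)^1 = 12·2 = 24.
  j = 2: C(12,2)·(2)^2 = 66·4 = 264.
  j = 3: C(12,3)·(2)^3 = 220·8 = 1760.
  V_q(n, t) = 1 + 24 + 264 + 1760 = 2049.
Step 2: q^n = 3^12 = 531441.
Step 3: Hamming bound ⌊q^n / V_q(n,t)⌋ = ⌊531441/2049⌋ = 259.
Step 4: Compare |C| = 72 to 259: satisfied.
The claimed |C| lies below the Hamming bound.


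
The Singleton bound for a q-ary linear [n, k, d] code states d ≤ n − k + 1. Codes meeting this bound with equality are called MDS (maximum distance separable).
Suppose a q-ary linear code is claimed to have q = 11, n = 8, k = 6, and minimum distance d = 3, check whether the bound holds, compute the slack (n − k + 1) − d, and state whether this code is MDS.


Singleton RHS = n − k + 1 = 3, slack = 0, bound satisfied, MDS.

Singleton bound: d ≤ n − k + 1.
Here n = 8, k = 6, so n − k + 1 = 3.
Given d = 3, check d ≤ 3: YES.
Slack = (n − k + 1) − d = 0.
The code is MDS (slack = 0).
Description: the claimed parameters are [8, 6, 3]_11; such a code would be MDS (meets Singleton bound).


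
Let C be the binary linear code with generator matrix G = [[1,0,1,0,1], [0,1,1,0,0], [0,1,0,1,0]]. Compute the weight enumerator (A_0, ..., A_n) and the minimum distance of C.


Weight distribution: A_0 = 1, A_2 = 3, A_3 = 3, A_5 = 1. Minimum distance d = 2.

Enumerate all 2^3 = 8 messages m ∈ F_2^3.
For each, compute codeword c = mG in F_2^5, then tally its weight.
  m = 000 → c = 00000, weight = 0.
  m = 100 → c = 10101, weight = 3.
  m = 010 → c = 01100, weight = 2.
  m = 110 → c = 11001, weight = 3.
  m = 001 → c = 01010, weight = 2.
  m = 101 → c = 11111, weight = 5.
  m = 011 → c = 00110, weight = 2.
  m = 111 → c = 10011, weight = 3.
Tally weights:
  weight 0: 1 codewords.
  weight 2: 3 codewords.
  weight 3: 3 codewords.
  weight 5: 1 codewords.
Minimum distance d = smallest w > 0 with A_w > 0 = 2.
Sanity: Σ A_w = 8 = 2^3 = 8 ✓.


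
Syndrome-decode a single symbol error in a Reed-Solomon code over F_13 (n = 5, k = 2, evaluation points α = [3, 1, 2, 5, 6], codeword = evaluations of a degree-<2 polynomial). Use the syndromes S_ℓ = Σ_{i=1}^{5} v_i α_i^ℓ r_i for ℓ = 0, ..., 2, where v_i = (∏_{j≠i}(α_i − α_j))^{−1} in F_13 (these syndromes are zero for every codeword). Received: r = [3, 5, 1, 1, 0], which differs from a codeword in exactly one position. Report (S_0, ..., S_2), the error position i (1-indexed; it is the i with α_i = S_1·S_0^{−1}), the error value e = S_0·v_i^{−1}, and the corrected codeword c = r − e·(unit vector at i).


S = (10, 7, 1), error at position 3, error magnitude e = 10, c = [3, 5, 4, 1, 0].

Step 1: column multipliers v_i = (∏_{j≠i}(α_i − α_j))^{−1} mod 13.
  i = 1 (α = 3): (3−1)(3−2)(3−5)(3−6) = 2·1·(−2)·(−3) = 12 ≡ 12, so v_1 = 12^{−1} = 12 (mod 13).
  i = 2 (α = 1): (1−3)(1−2)(1−5)(1−6) = (−2)·(−1)·(−4)·(−5) = 40 ≡ 1, so v_2 = 1^{−1} = 1 (mod 13).
  i = 3 (α = 2): (2−3)(2−1)(2−5)(2−6) = (−1)·1·(−3)·(−4) = −12 ≡ 1, so v_3 = 1^{−1} = 1 (mod 13).
  i = 4 (α = 5): (5−3)(5−1)(5−2)(5−6) = 2·4·3·(−1) = −24 ≡ 2, so v_4 = 2^{−1} = 7 (mod 13).
  i = 5 (α = 6): (6−3)(6−1)(6−2)(6−5) = 3·5·4·1 = 60 ≡ 8, so v_5 = 8^{−1} = 5 (mod 13).
  v = [12, 1, 1, 7, 5].
Step 2: syndromes of r = [3, 5, 1, 1, 0] (all sums mod 13).
  S_0 = Σ v_i r_i = 12·3 + 1·5 + 1·1 + 7·1 + 5·0 = 49 ≡ 10.
  S_1 = Σ v_i α_i r_i = 12·3·3 + 1·1·5 + 1·2·1 + 7·5·1 + 5·6·0 = 150 ≡ 7.
  α_i^2 mod 13 = [9, 1, 4, 12, 10].
  S_2 = Σ v_i α_i^2 r_i = 12·9·3 + 1·1·5 + 1·4·1 + 7·12·1 + 5·10·0 = 417 ≡ 1.
  S = (10, 7, 1) ≠ 0, so r is not a codeword (an error is present).
Step 3: locate the error. For a single error e at position i, S_ℓ = v_i·e·α_i^ℓ, so α_err = S_1/S_0.
  S_0^{−1} = 10^{−1} = 4 (mod 13), so α_err = 7·4 = 28 ≡ 2 = α_3. Error position i = 3.
  Consistency check: S_2/S_1 = 1·2 = 2 ≡ 2 = α_err ✓ (single-error assumption holds).
Step 4: error magnitude e = S_0/v_3 = S_0·∏_{j≠3}(α_3 − α_j) = 10·1 = 10 ≡ 10 (mod 13).
Step 5: correct position 3: c_3 = r_3 − e = 1 − 10 ≡ 4 (mod 13). Hence c = [3, 5, 4, 1, 0].
  Check: interpolating c through the α_i gives m(x) = 6 + 12·x (degree < 2) with m(α_i) = c_i for every i, so c is indeed a codeword.


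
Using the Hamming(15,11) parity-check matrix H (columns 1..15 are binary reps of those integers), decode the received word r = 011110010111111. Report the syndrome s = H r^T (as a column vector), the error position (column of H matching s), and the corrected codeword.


s = (1, 0, 0, 1)^T, error position = 9, corrected codeword c = 011110011111111

Compute s = H r^T mod 2 one row at a time:
  s_1 = 1 + 0 + 1 + 1 + 1 + 1 + 1 + 1 = 7 ≡ 1 (mod 2).
  s_2 = 1 + 1 + 0 + 0 + 1 + 1 + 1 + 1 = 6 ≡ 0 (mod 2).
  s_3 = 1 + 1 + 0 + 0 + 1 + 1 + 1 + 1 = 6 ≡ 0 (mod 2).
  s_4 = 0 + 1 + 1 + 0 + 0 + 1 + 1 + 1 = 5 ≡ 1 (mod 2).
s = (1, 0, 0, 1)^T — this equals column 9 of H (binary 1001), so error is at position 9.
Correct: flip bit 9 of r = 011110010111111 to get c = 011110011111111.


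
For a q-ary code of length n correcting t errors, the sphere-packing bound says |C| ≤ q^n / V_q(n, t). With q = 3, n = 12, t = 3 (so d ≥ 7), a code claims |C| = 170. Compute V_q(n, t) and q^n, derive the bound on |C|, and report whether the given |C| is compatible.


V_q(n, t) = 2049, q^n = 531441, Hamming bound = 259, |C| = 170 ≤ bound (satisfied).

Step 1: Compute V_q(n, t) = Σ_{j=0}^3 C(n, j) (q−1)^j.
  j = 0: C(12,0)·(2)^0 = 1·1 = 1.
  j = 1: C(12,1)·(2)^1 = 12·2 = 24.
  j = 2: C(12,2)·(2)^2 = 66·4 = 264.
  j = 3: C(12,3)·(2)^3 = 220·8 = 1760.
  V_q(n, t) = 1 + 24 + 264 + 1760 = 2049.
Step 2: q^n = 3^12 = 531441.
Step 3: Hamming bound ⌊q^n / V_q(n,t)⌋ = ⌊531441/2049⌋ = 259.
Step 4: Compare |C| = 170 to 259: satisfied.
The claimed |C| lies below the Hamming bound.


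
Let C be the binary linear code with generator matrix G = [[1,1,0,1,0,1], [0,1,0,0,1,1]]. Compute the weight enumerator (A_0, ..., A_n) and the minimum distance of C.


Weight distribution: A_0 = 1, A_3 = 2, A_4 = 1. Minimum distance d = 3.

Enumerate all 2^2 = 4 messages m ∈ F_2^2.
For each, compute codeword c = mG in F_2^6, then tally its weight.
  m = 00 → c = 000000, weight = 0.
  m = 10 → c = 110101, weight = 4.
  m = 01 → c = 010011, weight = 3.
  m = 11 → c = 100110, weight = 3.
Tally weights:
  weight 0: 1 codewords.
  weight 3: 2 codewords.
  weight 4: 1 codewords.
Minimum distance d = smallest w > 0 with A_w > 0 = 3.
Sanity: Σ A_w = 4 = 2^2 = 4 ✓.


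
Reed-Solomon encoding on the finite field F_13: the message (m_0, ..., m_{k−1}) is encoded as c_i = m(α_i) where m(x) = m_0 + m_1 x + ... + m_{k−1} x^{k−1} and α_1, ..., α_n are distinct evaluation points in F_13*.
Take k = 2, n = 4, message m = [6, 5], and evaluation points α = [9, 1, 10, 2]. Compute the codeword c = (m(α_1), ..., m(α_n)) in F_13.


c = [12, 11, 4, 3]

Message polynomial: m(x) = 6 + 5·x (mod 13).
For each evaluation point α_i, compute m(α_i) mod 13:
  α_1 = 9: Horner steps 5 → 12, so m(9) = 12.
  α_2 = 1: Horner steps 5 → 11, so m(1) = 11.
  α_3 = 10: Horner steps 5 → 4, so m(10) = 4.
  α_4 = 2: Horner steps 5 → 3, so m(2) = 3.
Codeword c = [12, 11, 4, 3] ∈ F_13^4.


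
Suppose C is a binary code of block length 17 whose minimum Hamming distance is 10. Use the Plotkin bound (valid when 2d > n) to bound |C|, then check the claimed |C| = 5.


Plotkin bound M ≤ 6; given |C| = 5 ≤ bound (satisfied).

Check applicability: 2d = 20, n = 17.
2d − n = 3 > 0, so Plotkin applies.
Compute d/(2d−n) = 10/3 ≈ 3.3333.
⌊d/(2d−n)⌋ = 3.
Plotkin bound: M ≤ 2·3 = 6.
Given |C| = 5, check: satisfied.
This |C| is below the Plotkin bound.


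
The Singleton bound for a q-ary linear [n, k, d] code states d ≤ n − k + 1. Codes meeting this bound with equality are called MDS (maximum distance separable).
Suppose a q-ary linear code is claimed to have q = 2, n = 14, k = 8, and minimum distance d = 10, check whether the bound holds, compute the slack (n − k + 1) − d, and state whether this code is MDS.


Singleton RHS = n − k + 1 = 7, slack = -3, bound violated (no such code; not MDS).

Singleton bound: d ≤ n − k + 1.
Here n = 14, k = 8, so n − k + 1 = 7.
Given d = 10, check d ≤ 7: NO.
Slack = (n − k + 1) − d = -3.
The slack is negative: d = 10 exceeds n − k + 1 = 7 by 3, so the Singleton bound is violated and no linear [14, 8, 10]_2 code can exist. In particular it is not MDS (MDS requires d = n − k + 1 exactly).
Description: the claimed parameters are [14, 8, 10]_2; such a code would be impossible (violates the Singleton bound).


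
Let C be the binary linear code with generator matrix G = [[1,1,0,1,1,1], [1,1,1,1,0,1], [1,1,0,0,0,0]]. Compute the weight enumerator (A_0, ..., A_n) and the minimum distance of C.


Weight distribution: A_0 = 1, A_2 = 2, A_3 = 2, A_4 = 1, A_5 = 2. Minimum distance d = 2.

Enumerate all 2^3 = 8 messages m ∈ F_2^3.
For each, compute codeword c = mG in F_2^6, then tally its weight.
  m = 000 → c = 000000, weight = 0.
  m = 100 → c = 110111, weight = 5.
  m = 010 → c = 111101, weight = 5.
  m = 110 → c = 001010, weight = 2.
  m = 001 → c = 110000, weight = 2.
  m = 101 → c = 000111, weight = 3.
  m = 011 → c = 001101, weight = 3.
  m = 111 → c = 111010, weight = 4.
Tally weights:
  weight 0: 1 codewords.
  weight 2: 2 codewords.
  weight 3: 2 codewords.
  weight 4: 1 codewords.
  weight 5: 2 codewords.
Minimum distance d = smallest w > 0 with A_w > 0 = 2.
Sanity: Σ A_w = 8 = 2^3 = 8 ✓.


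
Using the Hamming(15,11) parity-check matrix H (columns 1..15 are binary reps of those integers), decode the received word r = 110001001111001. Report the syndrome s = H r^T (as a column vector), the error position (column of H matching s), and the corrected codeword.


s = (1, 1, 1, 0)^T, error position = 14, corrected codeword c = 110001001111011

Compute s = H r^T mod 2 one row at a time:
  s_1 = 0 + 1 + 1 + 1 + 1 + 0 + 0 + 1 = 5 ≡ 1 (mod 2).
  s_2 = 0 + 0 + 1 + 0 + 1 + 0 + 0 + 1 = 3 ≡ 1 (mod 2).
  s_3 = 1 + 0 + 1 + 0 + 1 + 1 + 0 + 1 = 5 ≡ 1 (mod 2).
  s_4 = 1 + 0 + 0 + 0 + 1 + 1 + 0 + 1 = 4 ≡ 0 (mod 2).
s = (1, 1, 1, 0)^T — this equals column 14 of H (binary 1110), so error is at position 14.
Correct: flip bit 14 of r = 110001001111001 to get c = 110001001111011.


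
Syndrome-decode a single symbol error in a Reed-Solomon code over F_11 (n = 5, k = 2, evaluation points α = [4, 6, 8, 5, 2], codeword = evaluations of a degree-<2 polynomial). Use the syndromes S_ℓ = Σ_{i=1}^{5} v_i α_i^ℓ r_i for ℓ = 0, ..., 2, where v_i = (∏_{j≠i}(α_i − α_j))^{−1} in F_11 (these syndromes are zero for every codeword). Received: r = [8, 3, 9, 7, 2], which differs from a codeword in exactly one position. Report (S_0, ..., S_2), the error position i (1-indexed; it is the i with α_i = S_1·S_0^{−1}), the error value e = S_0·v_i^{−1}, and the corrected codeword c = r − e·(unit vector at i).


S = (2, 10, 6), error at position 4, error magnitude e = 7, c = [8, 3, 9, 0, 2].

Step 1: column multipliers v_i = (∏_{j≠i}(α_i − α_j))^{−1} mod 11.
  i = 1 (α = 4): (4−6)(4−8)(4−5)(4−2) = (−2)·(−4)·(−1)·2 = −16 ≡ 6, so v_1 = 6^{−1} = 2 (mod 11).
  i = 2 (α = 6): (6−4)(6−8)(6−5)(6−2) = 2·(−2)·1·4 = −16 ≡ 6, so v_2 = 6^{−1} = 2 (mod 11).
  i = 3 (α = 8): (8−4)(8−6)(8−5)(8−2) = 4·2·3·6 = 144 ≡ 1, so v_3 = 1^{−1} = 1 (mod 11).
  i = 4 (α = 5): (5−4)(5−6)(5−8)(5−2) = 1·(−1)·(−3)·3 = 9 ≡ 9, so v_4 = 9^{−1} = 5 (mod 11).
  i = 5 (α = 2): (2−4)(2−6)(2−8)(2−5) = (−2)·(−4)·(−6)·(−3) = 144 ≡ 1, so v_5 = 1^{−1} = 1 (mod 11).
  v = [2, 2, 1, 5, 1].
Step 2: syndromes of r = [8, 3, 9, 7, 2] (all sums mod 11).
  S_0 = Σ v_i r_i = 2·8 + 2·3 + 1·9 + 5·7 + 1·2 = 68 ≡ 2.
  S_1 = Σ v_i α_i r_i = 2·4·8 + 2·6·3 + 1·8·9 + 5·5·7 + 1·2·2 = 351 ≡ 10.
  α_i^2 mod 11 = [5, 3, 9, 3, 4].
  S_2 = Σ v_i α_i^2 r_i = 2·5·8 + 2·3·3 + 1·9·9 + 5·3·7 + 1·4·2 = 292 ≡ 6.
  S = (2, 10, 6) ≠ 0, so r is not a codeword (an error is present).
Step 3: locate the error. For a single error e at position i, S_ℓ = v_i·e·α_i^ℓ, so α_err = S_1/S_0.
  S_0^{−1} = 2^{−1} = 6 (mod 11), so α_err = 10·6 = 60 ≡ 5 = α_4. Error position i = 4.
  Consistency check: S_2/S_1 = 6·10 = 60 ≡ 5 = α_err ✓ (single-error assumption holds).
Step 4: error magnitude e = S_0/v_4 = S_0·∏_{j≠4}(α_4 − α_j) = 2·9 = 18 ≡ 7 (mod 11).
Step 5: correct position 4: c_4 = r_4 − e = 7 − 7 ≡ 0 (mod 11). Hence c = [8, 3, 9, 0, 2].
  Check: interpolating c through the α_i gives m(x) = 7 + 3·x (degree < 2) with m(α_i) = c_i for every i, so c is indeed a codeword.


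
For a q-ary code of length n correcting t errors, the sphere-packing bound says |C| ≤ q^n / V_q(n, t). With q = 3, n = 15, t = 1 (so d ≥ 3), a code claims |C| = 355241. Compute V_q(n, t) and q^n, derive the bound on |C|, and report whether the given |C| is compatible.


V_q(n, t) = 31, q^n = 14348907, Hamming bound = 462867, |C| = 355241 ≤ bound (satisfied).

Step 1: Compute V_q(n, t) = Σ_{j=0}^1 C(n, j) (q−1)^j.
  j = 0: C(15,0)·(2)^0 = 1·1 = 1.
  j = 1: C(15,1)·(2)^1 = 15·2 = 30.
  V_q(n, t) = 1 + 30 = 31.
Step 2: q^n = 3^15 = 14348907.
Step 3: Hamming bound ⌊q^n / V_q(n,t)⌋ = ⌊14348907/31⌋ = 462867.
Step 4: Compare |C| = 355241 to 462867: satisfied.
The claimed |C| lies below the Hamming bound.


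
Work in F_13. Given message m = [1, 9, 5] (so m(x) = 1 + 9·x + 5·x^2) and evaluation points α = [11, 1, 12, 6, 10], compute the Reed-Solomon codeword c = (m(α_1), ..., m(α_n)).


c = [3, 2, 10, 1, 6]

Message polynomial: m(x) = 1 + 9·x + 5·x^2 (mod 13).
For each evaluation point α_i, compute m(α_i) mod 13:
  α_1 = 11: Horner steps 5 → 12 → 3, so m(11) = 3.
  α_2 = 1: Horner steps 5 → 1 → 2, so m(1) = 2.
  α_3 = 12: Horner steps 5 → 4 → 10, so m(12) = 10.
  α_4 = 6: Horner steps 5 → 0 → 1, so m(6) = 1.
  α_5 = 10: Horner steps 5 → 7 → 6, so m(10) = 6.
Codeword c = [3, 2, 10, 1, 6] ∈ F_13^5.


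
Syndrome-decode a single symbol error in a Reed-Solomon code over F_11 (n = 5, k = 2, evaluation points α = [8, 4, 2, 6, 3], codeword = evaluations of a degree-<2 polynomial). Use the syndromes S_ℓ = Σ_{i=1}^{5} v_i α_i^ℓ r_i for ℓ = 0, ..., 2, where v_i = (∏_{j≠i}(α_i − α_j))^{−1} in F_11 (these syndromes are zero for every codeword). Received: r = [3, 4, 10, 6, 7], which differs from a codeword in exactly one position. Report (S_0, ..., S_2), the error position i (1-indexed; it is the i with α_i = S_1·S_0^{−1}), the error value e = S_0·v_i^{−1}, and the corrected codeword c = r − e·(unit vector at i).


S = (9, 10, 5), error at position 4, error magnitude e = 8, c = [3, 4, 10, 9, 7].

Step 1: column multipliers v_i = (∏_{j≠i}(α_i − α_j))^{−1} mod 11.
  i = 1 (α = 8): (8−4)(8−2)(8−6)(8−3) = 4·6·2·5 = 240 ≡ 9, so v_1 = 9^{−1} = 5 (mod 11).
  i = 2 (α = 4): (4−8)(4−2)(4−6)(4−3) = (−4)·2·(−2)·1 = 16 ≡ 5, so v_2 = 5^{−1} = 9 (mod 11).
  i = 3 (α = 2): (2−8)(2−4)(2−6)(2−3) = (−6)·(−2)·(−4)·(−1) = 48 ≡ 4, so v_3 = 4^{−1} = 3 (mod 11).
  i = 4 (α = 6): (6−8)(6−4)(6−2)(6−3) = (−2)·2·4·3 = −48 ≡ 7, so v_4 = 7^{−1} = 8 (mod 11).
  i = 5 (α = 3): (3−8)(3−4)(3−2)(3−6) = (−5)·(−1)·1·(−3) = −15 ≡ 7, so v_5 = 7^{−1} = 8 (mod 11).
  v = [5, 9, 3, 8, 8].
Step 2: syndromes of r = [3, 4, 10, 6, 7] (all sums mod 11).
  S_0 = Σ v_i r_i = 5·3 + 9·4 + 3·10 + 8·6 + 8·7 = 185 ≡ 9.
  S_1 = Σ v_i α_i r_i = 5·8·3 + 9·4·4 + 3·2·10 + 8·6·6 + 8·3·7 = 780 ≡ 10.
  α_i^2 mod 11 = [9, 5, 4, 3, 9].
  S_2 = Σ v_i α_i^2 r_i = 5·9·3 + 9·5·4 + 3·4·10 + 8·3·6 + 8·9·7 = 1083 ≡ 5.
  S = (9, 10, 5) ≠ 0, so r is not a codeword (an error is present).
Step 3: locate the error. For a single error e at position i, S_ℓ = v_i·e·α_i^ℓ, so α_err = S_1/S_0.
  S_0^{−1} = 9^{−1} = 5 (mod 11), so α_err = 10·5 = 50 ≡ 6 = α_4. Error position i = 4.
  Consistency check: S_2/S_1 = 5·10 = 50 ≡ 6 = α_err ✓ (single-error assumption holds).
Step 4: error magnitude e = S_0/v_4 = S_0·∏_{j≠4}(α_4 − α_j) = 9·7 = 63 ≡ 8 (mod 11).
Step 5: correct position 4: c_4 = r_4 − e = 6 − 8 ≡ 9 (mod 11). Hence c = [3, 4, 10, 9, 7].
  Check: interpolating c through the α_i gives m(x) = 5 + 8·x (degree < 2) with m(α_i) = c_i for every i, so c is indeed a codeword.


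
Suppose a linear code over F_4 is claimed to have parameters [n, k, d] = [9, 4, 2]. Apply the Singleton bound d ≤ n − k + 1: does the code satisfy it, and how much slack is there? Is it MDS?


Singleton RHS = n − k + 1 = 6, slack = 4, bound satisfied, not MDS.

Singleton bound: d ≤ n − k + 1.
Here n = 9, k = 4, so n − k + 1 = 6.
Given d = 2, check d ≤ 6: YES.
Slack = (n − k + 1) − d = 4.
The code is NOT MDS (slack = 4 > 0).
Description: the claimed parameters are [9, 4, 2]_4; such a code would be non-MDS.


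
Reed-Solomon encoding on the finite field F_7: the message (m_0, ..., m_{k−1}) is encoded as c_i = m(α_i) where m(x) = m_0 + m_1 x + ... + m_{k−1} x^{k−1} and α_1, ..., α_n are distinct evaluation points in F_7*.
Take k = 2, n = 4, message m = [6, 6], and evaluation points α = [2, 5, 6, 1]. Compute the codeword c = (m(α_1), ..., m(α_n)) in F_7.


c = [4, 1, 0, 5]

Message polynomial: m(x) = 6 + 6·x (mod 7).
For each evaluation point α_i, compute m(α_i) mod 7:
  α_1 = 2: Horner steps 6 → 4, so m(2) = 4.
  α_2 = 5: Horner steps 6 → 1, so m(5) = 1.
  α_3 = 6: Horner steps 6 → 0, so m(6) = 0.
  α_4 = 1: Horner steps 6 → 5, so m(1) = 5.
Codeword c = [4, 1, 0, 5] ∈ F_7^4.
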